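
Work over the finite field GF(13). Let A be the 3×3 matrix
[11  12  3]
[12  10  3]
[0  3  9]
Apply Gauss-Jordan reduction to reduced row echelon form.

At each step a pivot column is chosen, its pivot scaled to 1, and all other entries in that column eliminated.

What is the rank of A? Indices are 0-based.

step 1: normalize row 0 (÷11) = (1, 7, 5)
  row 1: subtract 12×row0 = (0, 4, 8)
step 2: normalize row 1 (÷4) = (0, 1, 2)
  row 0: subtract 7×row1 = (1, 0, 4)
  row 2: subtract 3×row1 = (0, 0, 3)
step 3: normalize row 2 (÷3) = (0, 0, 1)
  row 0: subtract 4×row2 = (1, 0, 0)
  row 1: subtract 2×row2 = (0, 1, 0)

rank = 3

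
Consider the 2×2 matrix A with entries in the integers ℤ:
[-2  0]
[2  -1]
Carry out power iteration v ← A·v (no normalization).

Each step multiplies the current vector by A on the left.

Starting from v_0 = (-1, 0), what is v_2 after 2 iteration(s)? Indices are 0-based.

v_0 = (-1, 0).
v_1 = A·v_0 = (2, -2).
v_2 = A·v_1 = (-4, 6).

v_2 = (-4, 6)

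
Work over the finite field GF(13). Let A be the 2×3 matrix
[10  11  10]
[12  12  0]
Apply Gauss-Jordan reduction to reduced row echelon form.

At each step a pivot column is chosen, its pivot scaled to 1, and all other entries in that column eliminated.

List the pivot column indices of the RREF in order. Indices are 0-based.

pivot columns: 0, 1

pivot(0,0)=10: scale R0 → (1, 5, 1)
  clear (1,0): R1 −= (12)R0 → (0, 4, 1)
pivot(1,1)=4: scale R1 → (0, 1, 10)
  clear (0,1): R0 −= (5)R1 → (1, 0, 3)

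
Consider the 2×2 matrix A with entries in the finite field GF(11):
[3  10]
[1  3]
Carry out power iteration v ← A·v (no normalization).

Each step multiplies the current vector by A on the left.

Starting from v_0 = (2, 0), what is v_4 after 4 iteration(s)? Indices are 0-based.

v_4 = (1, 5)

v_0 = (2, 0).
v_1 = A·v_0 = (6, 2).
v_2 = A·v_1 = (5, 1).
v_3 = A·v_2 = (3, 8).
v_4 = A·v_3 = (1, 5).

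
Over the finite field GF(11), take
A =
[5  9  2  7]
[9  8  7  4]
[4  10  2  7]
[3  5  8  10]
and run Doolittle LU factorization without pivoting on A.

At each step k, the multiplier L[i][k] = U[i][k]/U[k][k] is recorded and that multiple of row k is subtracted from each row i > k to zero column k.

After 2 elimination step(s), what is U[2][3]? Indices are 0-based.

k=0: U[0][0]=5
  eliminate (1,0): mult=4, new row 1: (0, 5, 10, 9); set L[1][0]=4
  eliminate (2,0): mult=3, new row 2: (0, 5, 7, 8); set L[2][0]=3
  eliminate (3,0): mult=5, new row 3: (0, 4, 9, 8); set L[3][0]=5
k=1: U[1][1]=5
  eliminate (2,1): mult=1, new row 2: (0, 0, 8, 10); set L[2][1]=1
  eliminate (3,1): mult=3, new row 3: (0, 0, 1, 3); set L[3][1]=3

U[2][3] = 10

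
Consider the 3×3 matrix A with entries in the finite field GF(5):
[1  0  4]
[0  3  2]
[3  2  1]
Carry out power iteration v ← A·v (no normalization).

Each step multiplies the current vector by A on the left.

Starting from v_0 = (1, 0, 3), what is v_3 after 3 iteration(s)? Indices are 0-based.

v_0 = (1, 0, 3).
v_1 = A·v_0 = (3, 1, 1).
v_2 = A·v_1 = (2, 0, 2).
v_3 = A·v_2 = (0, 4, 3).

v_3 = (0, 4, 3)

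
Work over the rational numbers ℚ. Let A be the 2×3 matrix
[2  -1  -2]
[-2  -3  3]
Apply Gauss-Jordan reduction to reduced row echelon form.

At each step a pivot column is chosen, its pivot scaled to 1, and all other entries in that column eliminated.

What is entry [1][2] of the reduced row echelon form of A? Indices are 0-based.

M[1][2] = -1/4

pivot(0,0)=2: scale R0 → (1, -1/2, -1)
  clear (1,0): R1 −= (-2)R0 → (0, -4, 1)
pivot(1,1)=-4: scale R1 → (0, 1, -1/4)
  clear (0,1): R0 −= (-1/2)R1 → (1, 0, -9/8)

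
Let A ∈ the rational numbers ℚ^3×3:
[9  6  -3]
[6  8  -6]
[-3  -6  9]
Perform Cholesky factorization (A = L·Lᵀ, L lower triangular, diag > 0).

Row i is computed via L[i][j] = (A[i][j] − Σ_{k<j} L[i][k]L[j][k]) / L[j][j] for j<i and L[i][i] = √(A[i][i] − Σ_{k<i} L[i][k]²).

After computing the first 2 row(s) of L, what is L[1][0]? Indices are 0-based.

L[1][0] = 2

Step 1: L[0][0] = √(9) = 3.
  L[1][0] = (6) / L[0][0] = 2.
Step 2: L[1][1] = √(4) = 2.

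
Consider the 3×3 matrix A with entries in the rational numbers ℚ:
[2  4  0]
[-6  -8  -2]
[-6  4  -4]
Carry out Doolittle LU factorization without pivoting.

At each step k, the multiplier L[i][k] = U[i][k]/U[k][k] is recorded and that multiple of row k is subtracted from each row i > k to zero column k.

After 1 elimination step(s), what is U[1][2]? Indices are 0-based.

[col 0] pivot 2
  R1 -= -3*R0 → (0, 4, -2)  (L[1][0] := -3)
  R2 -= -3*R0 → (0, 16, -4)  (L[2][0] := -3)

U[1][2] = -2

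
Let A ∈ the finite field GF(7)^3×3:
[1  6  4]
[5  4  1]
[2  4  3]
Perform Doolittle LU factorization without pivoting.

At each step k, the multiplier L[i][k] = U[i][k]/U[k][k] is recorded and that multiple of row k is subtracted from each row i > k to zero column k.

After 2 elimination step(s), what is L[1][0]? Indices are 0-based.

L[1][0] = 5

k=0: U[0][0]=1
  eliminate (1,0): mult=5, new row 1: (0, 2, 2); set L[1][0]=5
  eliminate (2,0): mult=2, new row 2: (0, 6, 2); set L[2][0]=2
k=1: U[1][1]=2
  eliminate (2,1): mult=3, new row 2: (0, 0, 3); set L[2][1]=3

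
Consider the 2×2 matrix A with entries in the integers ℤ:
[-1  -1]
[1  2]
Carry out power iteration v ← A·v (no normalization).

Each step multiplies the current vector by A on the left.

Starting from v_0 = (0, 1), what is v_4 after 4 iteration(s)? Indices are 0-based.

v_4 = (-3, 8)

v_0 = (0, 1).
v_1 = A·v_0 = (-1, 2).
v_2 = A·v_1 = (-1, 3).
v_3 = A·v_2 = (-2, 5).
v_4 = A·v_3 = (-3, 8).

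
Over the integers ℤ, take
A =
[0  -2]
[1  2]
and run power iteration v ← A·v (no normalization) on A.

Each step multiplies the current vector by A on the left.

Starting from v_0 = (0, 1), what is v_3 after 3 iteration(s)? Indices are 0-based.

v_0 = (0, 1).
v_1 = A·v_0 = (-2, 2).
v_2 = A·v_1 = (-4, 2).
v_3 = A·v_2 = (-4, 0).

v_3 = (-4, 0)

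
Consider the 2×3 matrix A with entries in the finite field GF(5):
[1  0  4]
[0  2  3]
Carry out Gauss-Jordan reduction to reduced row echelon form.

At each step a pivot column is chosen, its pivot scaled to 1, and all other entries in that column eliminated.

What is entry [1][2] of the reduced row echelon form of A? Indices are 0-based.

M[1][2] = 4

step 1: normalize row 0 (÷1) = (1, 0, 4)
step 2: normalize row 1 (÷2) = (0, 1, 4)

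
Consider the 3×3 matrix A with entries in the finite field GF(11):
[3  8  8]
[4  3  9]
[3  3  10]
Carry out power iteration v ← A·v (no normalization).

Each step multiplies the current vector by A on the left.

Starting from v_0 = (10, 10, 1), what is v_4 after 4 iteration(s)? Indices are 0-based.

v_4 = (9, 5, 6)

v_0 = (10, 10, 1).
v_1 = A·v_0 = (8, 2, 4).
v_2 = A·v_1 = (6, 8, 4).
v_3 = A·v_2 = (4, 7, 5).
v_4 = A·v_3 = (9, 5, 6).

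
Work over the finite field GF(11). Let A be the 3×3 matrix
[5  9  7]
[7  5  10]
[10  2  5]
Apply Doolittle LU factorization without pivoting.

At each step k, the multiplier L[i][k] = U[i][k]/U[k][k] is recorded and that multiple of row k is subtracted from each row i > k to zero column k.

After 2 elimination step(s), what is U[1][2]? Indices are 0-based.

[col 0] pivot 5
  R1 -= 8*R0 → (0, 10, 9)  (L[1][0] := 8)
  R2 -= 2*R0 → (0, 6, 2)  (L[2][0] := 2)
[col 1] pivot 10
  R2 -= 5*R1 → (0, 0, 1)  (L[2][1] := 5)

U[1][2] = 9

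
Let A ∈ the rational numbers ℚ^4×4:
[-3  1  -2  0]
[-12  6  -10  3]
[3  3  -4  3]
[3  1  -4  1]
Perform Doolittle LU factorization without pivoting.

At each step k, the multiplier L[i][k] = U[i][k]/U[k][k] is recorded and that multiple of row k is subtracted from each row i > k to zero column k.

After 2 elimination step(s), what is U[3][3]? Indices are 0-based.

[col 0] pivot -3
  R1 -= 4*R0 → (0, 2, -2, 3)  (L[1][0] := 4)
  R2 -= -1*R0 → (0, 4, -6, 3)  (L[2][0] := -1)
  R3 -= -1*R0 → (0, 2, -6, 1)  (L[3][0] := -1)
[col 1] pivot 2
  R2 -= 2*R1 → (0, 0, -2, -3)  (L[2][1] := 2)
  R3 -= 1*R1 → (0, 0, -4, -2)  (L[3][1] := 1)

U[3][3] = -2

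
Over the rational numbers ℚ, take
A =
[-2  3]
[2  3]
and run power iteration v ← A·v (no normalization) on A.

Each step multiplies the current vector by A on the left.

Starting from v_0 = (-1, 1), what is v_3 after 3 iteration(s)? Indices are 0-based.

v_0 = (-1, 1).
v_1 = A·v_0 = (5, 1).
v_2 = A·v_1 = (-7, 13).
v_3 = A·v_2 = (53, 25).

v_3 = (53, 25)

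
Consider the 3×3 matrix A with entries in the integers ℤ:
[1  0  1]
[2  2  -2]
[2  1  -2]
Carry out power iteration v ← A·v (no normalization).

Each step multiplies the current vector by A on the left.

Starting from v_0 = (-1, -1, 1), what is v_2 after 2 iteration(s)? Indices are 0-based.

v_0 = (-1, -1, 1).
v_1 = A·v_0 = (0, -6, -5).
v_2 = A·v_1 = (-5, -2, 4).

v_2 = (-5, -2, 4)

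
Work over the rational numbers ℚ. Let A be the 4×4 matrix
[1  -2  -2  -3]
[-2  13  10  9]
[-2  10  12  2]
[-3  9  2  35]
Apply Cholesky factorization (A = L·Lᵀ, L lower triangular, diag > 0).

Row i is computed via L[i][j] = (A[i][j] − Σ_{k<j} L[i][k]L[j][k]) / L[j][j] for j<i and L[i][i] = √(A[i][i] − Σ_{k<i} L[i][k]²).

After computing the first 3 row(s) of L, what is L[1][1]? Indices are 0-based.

L[1][1] = 3

Step 1: L[0][0] = √(1) = 1.
  L[1][0] = (-2) / L[0][0] = -2.
Step 2: L[1][1] = √(9) = 3.
  L[2][0] = (-2) / L[0][0] = -2.
  L[2][1] = (6) / L[1][1] = 2.
Step 3: L[2][2] = √(4) = 2.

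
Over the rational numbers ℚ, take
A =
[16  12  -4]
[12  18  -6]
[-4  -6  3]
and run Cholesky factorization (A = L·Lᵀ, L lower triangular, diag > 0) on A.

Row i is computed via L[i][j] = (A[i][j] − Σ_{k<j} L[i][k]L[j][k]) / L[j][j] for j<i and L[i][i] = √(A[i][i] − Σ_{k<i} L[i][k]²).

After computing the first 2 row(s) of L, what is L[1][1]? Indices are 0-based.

L[1][1] = 3

Step 1: L[0][0] = √(16) = 4.
  L[1][0] = (12) / L[0][0] = 3.
Step 2: L[1][1] = √(9) = 3.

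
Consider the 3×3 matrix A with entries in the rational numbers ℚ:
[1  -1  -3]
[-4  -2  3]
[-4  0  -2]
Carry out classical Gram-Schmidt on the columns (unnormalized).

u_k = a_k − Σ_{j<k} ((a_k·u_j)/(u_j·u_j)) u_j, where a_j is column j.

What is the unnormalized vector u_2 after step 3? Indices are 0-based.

Step 1: u_0 = a_0 = (1, -4, -4).
Step 2: u_1 = a_1 − (7/33)·u_0 = (-40/33, -38/33, 28/33).
Step 3: u_2 = a_2 − (-7/33)·u_0 − (-25/58)·u_1 = (-96/29, 48/29, -72/29).

u_2 = (-96/29, 48/29, -72/29)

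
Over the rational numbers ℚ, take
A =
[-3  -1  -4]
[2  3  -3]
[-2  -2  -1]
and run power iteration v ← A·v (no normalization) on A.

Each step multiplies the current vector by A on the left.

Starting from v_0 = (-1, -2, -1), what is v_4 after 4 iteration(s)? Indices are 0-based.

v_4 = (-1179, -324, -389)

v_0 = (-1, -2, -1).
v_1 = A·v_0 = (9, -5, 7).
v_2 = A·v_1 = (-50, -18, -15).
v_3 = A·v_2 = (228, -109, 151).
v_4 = A·v_3 = (-1179, -324, -389).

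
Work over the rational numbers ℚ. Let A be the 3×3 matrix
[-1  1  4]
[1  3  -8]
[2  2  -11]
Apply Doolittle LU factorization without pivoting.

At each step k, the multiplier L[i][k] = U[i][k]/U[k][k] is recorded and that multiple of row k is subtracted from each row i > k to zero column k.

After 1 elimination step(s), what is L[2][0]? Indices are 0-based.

L[2][0] = -2

Step 1: pivot at (0,0) is -1.
  row1 ← row1 − (-1)·row0  ⇒  L[1][0]=-1, U row1=(0, 4, -4)
  row2 ← row2 − (-2)·row0  ⇒  L[2][0]=-2, U row2=(0, 4, -3)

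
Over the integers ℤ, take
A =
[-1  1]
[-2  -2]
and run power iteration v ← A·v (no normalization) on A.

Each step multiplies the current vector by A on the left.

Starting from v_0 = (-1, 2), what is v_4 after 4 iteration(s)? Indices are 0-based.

v_4 = (11, -34)

v_0 = (-1, 2).
v_1 = A·v_0 = (3, -2).
v_2 = A·v_1 = (-5, -2).
v_3 = A·v_2 = (3, 14).
v_4 = A·v_3 = (11, -34).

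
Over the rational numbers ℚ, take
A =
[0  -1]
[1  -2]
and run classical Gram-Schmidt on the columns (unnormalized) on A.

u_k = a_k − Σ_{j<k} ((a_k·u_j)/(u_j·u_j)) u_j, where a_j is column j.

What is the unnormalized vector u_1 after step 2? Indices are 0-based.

u_1 = (-1, 0)

Step 1: u_0 = a_0 = (0, 1).
Step 2: u_1 = a_1 − (-2)·u_0 = (-1, 0).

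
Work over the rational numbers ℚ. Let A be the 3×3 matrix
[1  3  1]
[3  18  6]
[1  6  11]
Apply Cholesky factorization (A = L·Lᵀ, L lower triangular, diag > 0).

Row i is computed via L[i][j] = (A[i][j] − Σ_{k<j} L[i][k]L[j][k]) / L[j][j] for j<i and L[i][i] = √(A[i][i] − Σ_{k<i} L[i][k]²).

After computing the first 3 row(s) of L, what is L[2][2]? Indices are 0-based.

L[2][2] = 3

Step 1: L[0][0] = √(1) = 1.
  L[1][0] = (3) / L[0][0] = 3.
Step 2: L[1][1] = √(9) = 3.
  L[2][0] = (1) / L[0][0] = 1.
  L[2][1] = (3) / L[1][1] = 1.
Step 3: L[2][2] = √(9) = 3.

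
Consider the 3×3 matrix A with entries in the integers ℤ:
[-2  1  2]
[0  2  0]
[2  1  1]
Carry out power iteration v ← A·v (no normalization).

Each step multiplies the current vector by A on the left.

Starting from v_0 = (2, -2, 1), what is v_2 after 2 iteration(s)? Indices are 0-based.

v_2 = (10, -8, -9)

v_0 = (2, -2, 1).
v_1 = A·v_0 = (-4, -4, 3).
v_2 = A·v_1 = (10, -8, -9).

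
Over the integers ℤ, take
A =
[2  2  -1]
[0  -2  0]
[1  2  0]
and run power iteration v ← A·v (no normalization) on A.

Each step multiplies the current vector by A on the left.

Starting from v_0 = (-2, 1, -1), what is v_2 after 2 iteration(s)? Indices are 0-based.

v_2 = (-6, 4, -5)

v_0 = (-2, 1, -1).
v_1 = A·v_0 = (-1, -2, 0).
v_2 = A·v_1 = (-6, 4, -5).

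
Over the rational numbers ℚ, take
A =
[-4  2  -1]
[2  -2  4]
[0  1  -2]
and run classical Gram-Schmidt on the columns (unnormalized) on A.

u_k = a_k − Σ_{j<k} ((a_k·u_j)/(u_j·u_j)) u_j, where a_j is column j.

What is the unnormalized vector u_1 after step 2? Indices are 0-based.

Step 1: u_0 = a_0 = (-4, 2, 0).
Step 2: u_1 = a_1 − (-3/5)·u_0 = (-2/5, -4/5, 1).

u_1 = (-2/5, -4/5, 1)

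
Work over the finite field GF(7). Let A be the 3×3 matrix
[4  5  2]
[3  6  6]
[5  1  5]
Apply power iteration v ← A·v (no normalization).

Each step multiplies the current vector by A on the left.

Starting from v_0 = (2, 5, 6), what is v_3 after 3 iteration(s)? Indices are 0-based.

v_0 = (2, 5, 6).
v_1 = A·v_0 = (3, 2, 3).
v_2 = A·v_1 = (0, 4, 4).
v_3 = A·v_2 = (0, 6, 3).

v_3 = (0, 6, 3)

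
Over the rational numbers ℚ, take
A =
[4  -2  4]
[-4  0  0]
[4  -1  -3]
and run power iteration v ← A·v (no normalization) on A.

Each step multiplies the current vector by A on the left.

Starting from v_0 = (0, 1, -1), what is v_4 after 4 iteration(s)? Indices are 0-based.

v_4 = (-1048, 928, -998)

v_0 = (0, 1, -1).
v_1 = A·v_0 = (-6, 0, 2).
v_2 = A·v_1 = (-16, 24, -30).
v_3 = A·v_2 = (-232, 64, 2).
v_4 = A·v_3 = (-1048, 928, -998).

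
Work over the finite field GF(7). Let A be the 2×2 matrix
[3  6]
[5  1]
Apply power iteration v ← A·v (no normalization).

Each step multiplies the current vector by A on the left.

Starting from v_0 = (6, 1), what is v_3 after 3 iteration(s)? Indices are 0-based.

v_3 = (0, 6)

v_0 = (6, 1).
v_1 = A·v_0 = (3, 3).
v_2 = A·v_1 = (6, 4).
v_3 = A·v_2 = (0, 6).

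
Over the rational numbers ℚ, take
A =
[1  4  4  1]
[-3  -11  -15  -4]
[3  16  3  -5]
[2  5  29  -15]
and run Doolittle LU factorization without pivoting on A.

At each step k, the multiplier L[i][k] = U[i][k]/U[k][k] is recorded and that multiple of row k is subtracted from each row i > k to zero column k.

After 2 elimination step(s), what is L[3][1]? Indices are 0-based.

k=0: U[0][0]=1
  eliminate (1,0): mult=-3, new row 1: (0, 1, -3, -1); set L[1][0]=-3
  eliminate (2,0): mult=3, new row 2: (0, 4, -9, -8); set L[2][0]=3
  eliminate (3,0): mult=2, new row 3: (0, -3, 21, -17); set L[3][0]=2
k=1: U[1][1]=1
  eliminate (2,1): mult=4, new row 2: (0, 0, 3, -4); set L[2][1]=4
  eliminate (3,1): mult=-3, new row 3: (0, 0, 12, -20); set L[3][1]=-3

L[3][1] = -3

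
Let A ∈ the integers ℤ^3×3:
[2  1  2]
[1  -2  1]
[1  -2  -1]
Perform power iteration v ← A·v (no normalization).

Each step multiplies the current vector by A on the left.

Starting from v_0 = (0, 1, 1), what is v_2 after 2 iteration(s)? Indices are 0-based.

v_2 = (-1, 2, 8)

v_0 = (0, 1, 1).
v_1 = A·v_0 = (3, -1, -3).
v_2 = A·v_1 = (-1, 2, 8).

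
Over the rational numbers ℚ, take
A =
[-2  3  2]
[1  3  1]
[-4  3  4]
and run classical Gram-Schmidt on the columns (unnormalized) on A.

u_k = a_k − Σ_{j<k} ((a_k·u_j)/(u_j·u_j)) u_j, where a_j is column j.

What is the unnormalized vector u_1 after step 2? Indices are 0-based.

u_1 = (11/7, 26/7, 1/7)

Step 1: u_0 = a_0 = (-2, 1, -4).
Step 2: u_1 = a_1 − (-5/7)·u_0 = (11/7, 26/7, 1/7).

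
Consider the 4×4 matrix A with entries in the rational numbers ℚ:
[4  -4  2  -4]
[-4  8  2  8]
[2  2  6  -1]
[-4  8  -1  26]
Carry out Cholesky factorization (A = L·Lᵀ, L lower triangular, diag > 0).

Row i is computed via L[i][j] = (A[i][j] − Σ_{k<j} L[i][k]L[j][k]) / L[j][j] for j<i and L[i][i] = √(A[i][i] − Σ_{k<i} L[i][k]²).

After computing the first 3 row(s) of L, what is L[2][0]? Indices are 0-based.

Step 1: L[0][0] = √(4) = 2.
  L[1][0] = (-4) / L[0][0] = -2.
Step 2: L[1][1] = √(4) = 2.
  L[2][0] = (2) / L[0][0] = 1.
  L[2][1] = (4) / L[1][1] = 2.
Step 3: L[2][2] = √(1) = 1.

L[2][0] = 1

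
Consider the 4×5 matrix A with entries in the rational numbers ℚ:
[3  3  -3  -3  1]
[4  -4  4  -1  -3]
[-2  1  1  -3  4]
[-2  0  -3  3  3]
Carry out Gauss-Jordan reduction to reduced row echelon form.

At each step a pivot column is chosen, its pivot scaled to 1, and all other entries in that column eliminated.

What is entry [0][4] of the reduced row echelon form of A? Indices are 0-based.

step 1: normalize row 0 (÷3) = (1, 1, -1, -1, 1/3)
  row 1: subtract 4×row0 = (0, -8, 8, 3, -13/3)
  row 2: subtract -2×row0 = (0, 3, -1, -5, 14/3)
  row 3: subtract -2×row0 = (0, 2, -5, 1, 11/3)
step 2: normalize row 1 (÷-8) = (0, 1, -1, -3/8, 13/24)
  row 0: subtract 1×row1 = (1, 0, 0, -5/8, -5/24)
  row 2: subtract 3×row1 = (0, 0, 2, -31/8, 73/24)
  row 3: subtract 2×row1 = (0, 0, -3, 7/4, 31/12)
step 3: normalize row 2 (÷2) = (0, 0, 1, -31/16, 73/48)
  row 1: subtract -1×row2 = (0, 1, 0, -37/16, 33/16)
  row 3: subtract -3×row2 = (0, 0, 0, -65/16, 343/48)
step 4: normalize row 3 (÷-65/16) = (0, 0, 0, 1, -343/195)
  row 0: subtract -5/8×row3 = (1, 0, 0, 0, -17/13)
  row 1: subtract -37/16×row3 = (0, 1, 0, 0, -391/195)
  row 2: subtract -31/16×row3 = (0, 0, 1, 0, -368/195)

M[0][4] = -17/13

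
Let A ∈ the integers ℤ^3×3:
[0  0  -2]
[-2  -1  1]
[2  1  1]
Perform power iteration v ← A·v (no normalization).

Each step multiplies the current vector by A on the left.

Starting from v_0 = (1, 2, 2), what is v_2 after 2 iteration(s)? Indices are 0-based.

v_0 = (1, 2, 2).
v_1 = A·v_0 = (-4, -2, 6).
v_2 = A·v_1 = (-12, 16, -4).

v_2 = (-12, 16, -4)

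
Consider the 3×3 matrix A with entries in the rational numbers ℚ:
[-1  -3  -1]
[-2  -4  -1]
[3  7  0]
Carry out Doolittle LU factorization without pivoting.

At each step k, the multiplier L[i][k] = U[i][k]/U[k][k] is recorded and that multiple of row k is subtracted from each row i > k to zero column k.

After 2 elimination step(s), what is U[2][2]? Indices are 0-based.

Step 1: pivot at (0,0) is -1.
  row1 ← row1 − (2)·row0  ⇒  L[1][0]=2, U row1=(0, 2, 1)
  row2 ← row2 − (-3)·row0  ⇒  L[2][0]=-3, U row2=(0, -2, -3)
Step 2: pivot at (1,1) is 2.
  row2 ← row2 − (-1)·row1  ⇒  L[2][1]=-1, U row2=(0, 0, -2)

U[2][2] = -2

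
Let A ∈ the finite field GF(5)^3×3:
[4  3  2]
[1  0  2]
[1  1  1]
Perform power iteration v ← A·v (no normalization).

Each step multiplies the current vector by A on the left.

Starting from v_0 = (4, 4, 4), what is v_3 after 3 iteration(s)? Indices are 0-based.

v_3 = (1, 4, 4)

v_0 = (4, 4, 4).
v_1 = A·v_0 = (1, 2, 2).
v_2 = A·v_1 = (4, 0, 0).
v_3 = A·v_2 = (1, 4, 4).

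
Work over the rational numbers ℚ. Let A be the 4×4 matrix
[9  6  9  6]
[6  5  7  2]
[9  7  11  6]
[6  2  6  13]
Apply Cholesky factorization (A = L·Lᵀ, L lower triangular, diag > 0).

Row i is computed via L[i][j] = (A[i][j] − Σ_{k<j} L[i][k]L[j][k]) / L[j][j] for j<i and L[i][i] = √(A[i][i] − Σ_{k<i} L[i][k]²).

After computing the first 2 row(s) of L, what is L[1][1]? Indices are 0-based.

Step 1: L[0][0] = √(9) = 3.
  L[1][0] = (6) / L[0][0] = 2.
Step 2: L[1][1] = √(1) = 1.

L[1][1] = 1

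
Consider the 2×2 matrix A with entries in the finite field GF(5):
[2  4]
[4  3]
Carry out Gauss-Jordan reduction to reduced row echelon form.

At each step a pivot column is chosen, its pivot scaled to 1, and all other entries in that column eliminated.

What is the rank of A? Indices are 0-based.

rank = 1

[1] R0 /= 2  ⇒  (1, 2)
     R1 -= 4·R0  ⇒  (0, 0)
column 1 empty below row 1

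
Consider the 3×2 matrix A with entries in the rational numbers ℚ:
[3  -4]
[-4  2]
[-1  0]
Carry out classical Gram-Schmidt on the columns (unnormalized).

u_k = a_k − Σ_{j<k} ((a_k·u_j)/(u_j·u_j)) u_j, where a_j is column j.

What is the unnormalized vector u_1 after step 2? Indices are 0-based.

u_1 = (-22/13, -14/13, -10/13)

Step 1: u_0 = a_0 = (3, -4, -1).
Step 2: u_1 = a_1 − (-10/13)·u_0 = (-22/13, -14/13, -10/13).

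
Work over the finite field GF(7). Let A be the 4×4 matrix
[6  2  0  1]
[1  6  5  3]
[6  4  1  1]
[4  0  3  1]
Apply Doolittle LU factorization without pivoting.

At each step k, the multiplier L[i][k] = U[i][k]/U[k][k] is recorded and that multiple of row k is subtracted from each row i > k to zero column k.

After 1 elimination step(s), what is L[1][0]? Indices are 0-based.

k=0: U[0][0]=6
  eliminate (1,0): mult=6, new row 1: (0, 1, 5, 4); set L[1][0]=6
  eliminate (2,0): mult=1, new row 2: (0, 2, 1, 0); set L[2][0]=1
  eliminate (3,0): mult=3, new row 3: (0, 1, 3, 5); set L[3][0]=3

L[1][0] = 6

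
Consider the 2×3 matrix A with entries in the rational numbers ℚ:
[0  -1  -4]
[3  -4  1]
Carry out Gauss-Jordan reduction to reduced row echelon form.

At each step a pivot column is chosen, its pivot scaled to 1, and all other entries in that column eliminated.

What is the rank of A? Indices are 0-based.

[1] R0 <-> R1
[1] R0 /= 3  ⇒  (1, -4/3, 1/3)
[2] R1 /= -1  ⇒  (0, 1, 4)
     R0 -= -4/3·R1  ⇒  (1, 0, 17/3)

rank = 2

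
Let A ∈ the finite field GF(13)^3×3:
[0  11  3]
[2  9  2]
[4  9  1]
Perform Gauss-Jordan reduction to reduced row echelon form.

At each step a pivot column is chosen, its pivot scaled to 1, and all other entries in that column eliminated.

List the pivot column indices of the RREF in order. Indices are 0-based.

[1] R0 <-> R1
[1] R0 /= 2  ⇒  (1, 11, 1)
     R2 -= 4·R0  ⇒  (0, 4, 10)
[2] R1 /= 11  ⇒  (0, 1, 5)
     R0 -= 11·R1  ⇒  (1, 0, 11)
     R2 -= 4·R1  ⇒  (0, 0, 3)
[3] R2 /= 3  ⇒  (0, 0, 1)
     R0 -= 11·R2  ⇒  (1, 0, 0)
     R1 -= 5·R2  ⇒  (0, 1, 0)

pivot columns: 0, 1, 2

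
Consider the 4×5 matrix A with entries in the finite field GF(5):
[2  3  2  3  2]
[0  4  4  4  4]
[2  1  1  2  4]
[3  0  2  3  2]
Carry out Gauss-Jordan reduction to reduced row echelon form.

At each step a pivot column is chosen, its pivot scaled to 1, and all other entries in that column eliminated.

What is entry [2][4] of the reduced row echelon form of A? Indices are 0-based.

M[2][4] = 3

[1] R0 /= 2  ⇒  (1, 4, 1, 4, 1)
     R2 -= 2·R0  ⇒  (0, 3, 4, 4, 2)
     R3 -= 3·R0  ⇒  (0, 3, 4, 1, 4)
[2] R1 /= 4  ⇒  (0, 1, 1, 1, 1)
     R0 -= 4·R1  ⇒  (1, 0, 2, 0, 2)
     R2 -= 3·R1  ⇒  (0, 0, 1, 1, 4)
     R3 -= 3·R1  ⇒  (0, 0, 1, 3, 1)
[3] R2 /= 1  ⇒  (0, 0, 1, 1, 4)
     R0 -= 2·R2  ⇒  (1, 0, 0, 3, 4)
     R1 -= 1·R2  ⇒  (0, 1, 0, 0, 2)
     R3 -= 1·R2  ⇒  (0, 0, 0, 2, 2)
[4] R3 /= 2  ⇒  (0, 0, 0, 1, 1)
     R0 -= 3·R3  ⇒  (1, 0, 0, 0, 1)
     R2 -= 1·R3  ⇒  (0, 0, 1, 0, 3)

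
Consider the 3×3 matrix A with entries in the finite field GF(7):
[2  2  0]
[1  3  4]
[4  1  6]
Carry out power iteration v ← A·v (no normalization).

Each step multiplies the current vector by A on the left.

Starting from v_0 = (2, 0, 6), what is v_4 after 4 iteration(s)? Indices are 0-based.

v_0 = (2, 0, 6).
v_1 = A·v_0 = (4, 5, 2).
v_2 = A·v_1 = (4, 6, 5).
v_3 = A·v_2 = (6, 0, 3).
v_4 = A·v_3 = (5, 4, 0).

v_4 = (5, 4, 0)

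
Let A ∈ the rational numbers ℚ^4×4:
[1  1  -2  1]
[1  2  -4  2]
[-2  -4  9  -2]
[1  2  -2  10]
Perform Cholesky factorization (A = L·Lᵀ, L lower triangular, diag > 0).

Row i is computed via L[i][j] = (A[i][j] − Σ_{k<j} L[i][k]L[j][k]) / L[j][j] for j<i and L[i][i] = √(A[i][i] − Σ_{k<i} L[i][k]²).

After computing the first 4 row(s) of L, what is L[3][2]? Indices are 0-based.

Step 1: L[0][0] = √(1) = 1.
  L[1][0] = (1) / L[0][0] = 1.
Step 2: L[1][1] = √(1) = 1.
  L[2][0] = (-2) / L[0][0] = -2.
  L[2][1] = (-2) / L[1][1] = -2.
Step 3: L[2][2] = √(1) = 1.
  L[3][0] = (1) / L[0][0] = 1.
  L[3][1] = (1) / L[1][1] = 1.
  L[3][2] = (2) / L[2][2] = 2.
Step 4: L[3][3] = √(4) = 2.

L[3][2] = 2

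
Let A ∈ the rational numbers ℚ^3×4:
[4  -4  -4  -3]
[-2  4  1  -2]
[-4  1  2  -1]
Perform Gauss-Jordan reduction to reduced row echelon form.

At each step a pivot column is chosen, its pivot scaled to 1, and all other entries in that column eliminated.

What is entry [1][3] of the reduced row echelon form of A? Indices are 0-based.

M[1][3] = -3/7

[1] R0 /= 4  ⇒  (1, -1, -1, -3/4)
     R1 -= -2·R0  ⇒  (0, 2, -1, -7/2)
     R2 -= -4·R0  ⇒  (0, -3, -2, -4)
[2] R1 /= 2  ⇒  (0, 1, -1/2, -7/4)
     R0 -= -1·R1  ⇒  (1, 0, -3/2, -5/2)
     R2 -= -3·R1  ⇒  (0, 0, -7/2, -37/4)
[3] R2 /= -7/2  ⇒  (0, 0, 1, 37/14)
     R0 -= -3/2·R2  ⇒  (1, 0, 0, 41/28)
     R1 -= -1/2·R2  ⇒  (0, 1, 0, -3/7)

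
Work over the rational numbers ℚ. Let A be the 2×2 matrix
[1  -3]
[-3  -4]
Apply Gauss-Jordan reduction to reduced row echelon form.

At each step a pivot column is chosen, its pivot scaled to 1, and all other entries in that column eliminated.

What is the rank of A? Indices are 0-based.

pivot(0,0)=1: scale R0 → (1, -3)
  clear (1,0): R1 −= (-3)R0 → (0, -13)
pivot(1,1)=-13: scale R1 → (0, 1)
  clear (0,1): R0 −= (-3)R1 → (1, 0)

rank = 2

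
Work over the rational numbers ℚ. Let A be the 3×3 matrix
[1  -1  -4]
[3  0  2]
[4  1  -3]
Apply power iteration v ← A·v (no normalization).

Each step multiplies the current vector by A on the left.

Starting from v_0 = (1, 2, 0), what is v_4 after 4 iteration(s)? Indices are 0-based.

v_0 = (1, 2, 0).
v_1 = A·v_0 = (-1, 3, 6).
v_2 = A·v_1 = (-28, 9, -19).
v_3 = A·v_2 = (39, -122, -46).
v_4 = A·v_3 = (345, 25, 172).

v_4 = (345, 25, 172)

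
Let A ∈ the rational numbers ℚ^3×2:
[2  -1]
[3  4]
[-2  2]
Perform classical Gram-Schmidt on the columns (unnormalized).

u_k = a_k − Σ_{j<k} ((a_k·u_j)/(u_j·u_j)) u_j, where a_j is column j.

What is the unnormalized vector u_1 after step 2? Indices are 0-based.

u_1 = (-29/17, 50/17, 46/17)

Step 1: u_0 = a_0 = (2, 3, -2).
Step 2: u_1 = a_1 − (6/17)·u_0 = (-29/17, 50/17, 46/17).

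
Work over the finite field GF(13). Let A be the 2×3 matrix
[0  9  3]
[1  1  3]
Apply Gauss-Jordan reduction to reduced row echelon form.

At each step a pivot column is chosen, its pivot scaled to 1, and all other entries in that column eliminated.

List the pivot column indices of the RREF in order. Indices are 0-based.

pivot columns: 0, 1

[1] R0 <-> R1
[1] R0 /= 1  ⇒  (1, 1, 3)
[2] R1 /= 9  ⇒  (0, 1, 9)
     R0 -= 1·R1  ⇒  (1, 0, 7)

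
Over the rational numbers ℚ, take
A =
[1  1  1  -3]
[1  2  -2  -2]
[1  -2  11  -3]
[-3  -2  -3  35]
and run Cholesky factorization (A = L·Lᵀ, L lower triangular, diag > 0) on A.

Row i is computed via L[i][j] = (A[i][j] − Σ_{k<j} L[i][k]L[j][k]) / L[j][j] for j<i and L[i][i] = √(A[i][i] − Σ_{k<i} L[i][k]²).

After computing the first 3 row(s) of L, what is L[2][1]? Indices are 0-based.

Step 1: L[0][0] = √(1) = 1.
  L[1][0] = (1) / L[0][0] = 1.
Step 2: L[1][1] = √(1) = 1.
  L[2][0] = (1) / L[0][0] = 1.
  L[2][1] = (-3) / L[1][1] = -3.
Step 3: L[2][2] = √(1) = 1.

L[2][1] = -3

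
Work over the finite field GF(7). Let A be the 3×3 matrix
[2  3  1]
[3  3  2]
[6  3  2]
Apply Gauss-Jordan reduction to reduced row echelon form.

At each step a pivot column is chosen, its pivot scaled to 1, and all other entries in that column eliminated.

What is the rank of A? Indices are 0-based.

rank = 3

step 1: normalize row 0 (÷2) = (1, 5, 4)
  row 1: subtract 3×row0 = (0, 2, 4)
  row 2: subtract 6×row0 = (0, 1, 6)
step 2: normalize row 1 (÷2) = (0, 1, 2)
  row 0: subtract 5×row1 = (1, 0, 1)
  row 2: subtract 1×row1 = (0, 0, 4)
step 3: normalize row 2 (÷4) = (0, 0, 1)
  row 0: subtract 1×row2 = (1, 0, 0)
  row 1: subtract 2×row2 = (0, 1, 0)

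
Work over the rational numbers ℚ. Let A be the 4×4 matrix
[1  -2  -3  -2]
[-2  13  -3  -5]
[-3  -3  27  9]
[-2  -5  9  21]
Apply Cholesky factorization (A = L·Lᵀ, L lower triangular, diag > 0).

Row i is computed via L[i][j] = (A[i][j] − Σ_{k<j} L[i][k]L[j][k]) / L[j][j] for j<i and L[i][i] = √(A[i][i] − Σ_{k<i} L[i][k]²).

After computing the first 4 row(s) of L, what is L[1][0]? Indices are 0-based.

L[1][0] = -2

Step 1: L[0][0] = √(1) = 1.
  L[1][0] = (-2) / L[0][0] = -2.
Step 2: L[1][1] = √(9) = 3.
  L[2][0] = (-3) / L[0][0] = -3.
  L[2][1] = (-9) / L[1][1] = -3.
Step 3: L[2][2] = √(9) = 3.
  L[3][0] = (-2) / L[0][0] = -2.
  L[3][1] = (-9) / L[1][1] = -3.
  L[3][2] = (-6) / L[2][2] = -2.
Step 4: L[3][3] = √(4) = 2.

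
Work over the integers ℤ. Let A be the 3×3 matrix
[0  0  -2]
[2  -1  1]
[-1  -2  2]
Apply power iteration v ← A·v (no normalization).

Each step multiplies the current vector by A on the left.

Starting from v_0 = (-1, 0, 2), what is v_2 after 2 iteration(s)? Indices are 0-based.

v_0 = (-1, 0, 2).
v_1 = A·v_0 = (-4, 0, 5).
v_2 = A·v_1 = (-10, -3, 14).

v_2 = (-10, -3, 14)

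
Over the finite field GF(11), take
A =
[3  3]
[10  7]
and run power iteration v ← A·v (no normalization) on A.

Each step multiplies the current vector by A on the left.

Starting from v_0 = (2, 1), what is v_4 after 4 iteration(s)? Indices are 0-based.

v_4 = (9, 6)

v_0 = (2, 1).
v_1 = A·v_0 = (9, 5).
v_2 = A·v_1 = (9, 4).
v_3 = A·v_2 = (6, 8).
v_4 = A·v_3 = (9, 6).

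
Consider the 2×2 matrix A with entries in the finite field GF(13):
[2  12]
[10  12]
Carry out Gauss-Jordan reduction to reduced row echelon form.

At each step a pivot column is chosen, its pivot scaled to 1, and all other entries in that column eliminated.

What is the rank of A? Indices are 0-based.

rank = 2

step 1: normalize row 0 (÷2) = (1, 6)
  row 1: subtract 10×row0 = (0, 4)
step 2: normalize row 1 (÷4) = (0, 1)
  row 0: subtract 6×row1 = (1, 0)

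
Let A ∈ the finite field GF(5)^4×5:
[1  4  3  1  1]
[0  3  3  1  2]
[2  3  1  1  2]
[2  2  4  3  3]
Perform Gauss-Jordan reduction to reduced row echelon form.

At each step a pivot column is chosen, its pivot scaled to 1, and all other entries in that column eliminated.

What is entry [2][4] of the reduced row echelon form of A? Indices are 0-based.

pivot(0,0)=1: scale R0 → (1, 4, 3, 1, 1)
  clear (2,0): R2 −= (2)R0 → (0, 0, 0, 4, 0)
  clear (3,0): R3 −= (2)R0 → (0, 4, 3, 1, 1)
pivot(1,1)=3: scale R1 → (0, 1, 1, 2, 4)
  clear (0,1): R0 −= (4)R1 → (1, 0, 4, 3, 0)
  clear (3,1): R3 −= (4)R1 → (0, 0, 4, 3, 0)
pivot(2,2): swap R2↔R3
pivot(2,2)=4: scale R2 → (0, 0, 1, 2, 0)
  clear (0,2): R0 −= (4)R2 → (1, 0, 0, 0, 0)
  clear (1,2): R1 −= (1)R2 → (0, 1, 0, 0, 4)
pivot(3,3)=4: scale R3 → (0, 0, 0, 1, 0)
  clear (2,3): R2 −= (2)R3 → (0, 0, 1, 0, 0)

M[2][4] = 0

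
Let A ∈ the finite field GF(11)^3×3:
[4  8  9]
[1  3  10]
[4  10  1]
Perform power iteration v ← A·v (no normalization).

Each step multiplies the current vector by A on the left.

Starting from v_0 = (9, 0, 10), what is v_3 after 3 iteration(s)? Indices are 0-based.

v_0 = (9, 0, 10).
v_1 = A·v_0 = (5, 10, 2).
v_2 = A·v_1 = (8, 0, 1).
v_3 = A·v_2 = (8, 7, 0).

v_3 = (8, 7, 0)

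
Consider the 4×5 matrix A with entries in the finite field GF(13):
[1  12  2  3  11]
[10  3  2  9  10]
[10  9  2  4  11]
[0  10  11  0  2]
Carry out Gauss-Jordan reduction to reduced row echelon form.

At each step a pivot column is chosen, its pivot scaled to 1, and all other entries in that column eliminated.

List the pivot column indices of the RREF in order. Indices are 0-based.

[1] R0 /= 1  ⇒  (1, 12, 2, 3, 11)
     R1 -= 10·R0  ⇒  (0, 0, 8, 5, 4)
     R2 -= 10·R0  ⇒  (0, 6, 8, 0, 5)
[2] R1 <-> R2
[2] R1 /= 6  ⇒  (0, 1, 10, 0, 3)
     R0 -= 12·R1  ⇒  (1, 0, 12, 3, 1)
     R3 -= 10·R1  ⇒  (0, 0, 2, 0, 11)
[3] R2 /= 8  ⇒  (0, 0, 1, 12, 7)
     R0 -= 12·R2  ⇒  (1, 0, 0, 2, 8)
     R1 -= 10·R2  ⇒  (0, 1, 0, 10, 11)
     R3 -= 2·R2  ⇒  (0, 0, 0, 2, 10)
[4] R3 /= 2  ⇒  (0, 0, 0, 1, 5)
     R0 -= 2·R3  ⇒  (1, 0, 0, 0, 11)
     R1 -= 10·R3  ⇒  (0, 1, 0, 0, 0)
     R2 -= 12·R3  ⇒  (0, 0, 1, 0, 12)

pivot columns: 0, 1, 2, 3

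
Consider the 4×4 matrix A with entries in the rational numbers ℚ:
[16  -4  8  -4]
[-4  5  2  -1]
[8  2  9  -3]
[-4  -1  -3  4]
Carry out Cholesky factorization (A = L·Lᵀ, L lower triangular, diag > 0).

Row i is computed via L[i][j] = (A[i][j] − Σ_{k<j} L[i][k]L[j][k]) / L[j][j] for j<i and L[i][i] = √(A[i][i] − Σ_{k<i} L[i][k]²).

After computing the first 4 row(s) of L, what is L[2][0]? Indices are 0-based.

L[2][0] = 2

Step 1: L[0][0] = √(16) = 4.
  L[1][0] = (-4) / L[0][0] = -1.
Step 2: L[1][1] = √(4) = 2.
  L[2][0] = (8) / L[0][0] = 2.
  L[2][1] = (4) / L[1][1] = 2.
Step 3: L[2][2] = √(1) = 1.
  L[3][0] = (-4) / L[0][0] = -1.
  L[3][1] = (-2) / L[1][1] = -1.
  L[3][2] = (1) / L[2][2] = 1.
Step 4: L[3][3] = √(1) = 1.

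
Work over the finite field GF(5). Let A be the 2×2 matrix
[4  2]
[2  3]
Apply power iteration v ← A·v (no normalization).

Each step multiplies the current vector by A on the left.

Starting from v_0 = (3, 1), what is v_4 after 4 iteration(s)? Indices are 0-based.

v_0 = (3, 1).
v_1 = A·v_0 = (4, 4).
v_2 = A·v_1 = (4, 0).
v_3 = A·v_2 = (1, 3).
v_4 = A·v_3 = (0, 1).

v_4 = (0, 1)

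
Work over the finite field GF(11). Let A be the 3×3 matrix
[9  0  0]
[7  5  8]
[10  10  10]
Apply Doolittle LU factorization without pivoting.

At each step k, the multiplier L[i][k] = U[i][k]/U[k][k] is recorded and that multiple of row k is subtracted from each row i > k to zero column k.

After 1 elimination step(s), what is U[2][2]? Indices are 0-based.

[col 0] pivot 9
  R1 -= 2*R0 → (0, 5, 8)  (L[1][0] := 2)
  R2 -= 6*R0 → (0, 10, 10)  (L[2][0] := 6)

U[2][2] = 10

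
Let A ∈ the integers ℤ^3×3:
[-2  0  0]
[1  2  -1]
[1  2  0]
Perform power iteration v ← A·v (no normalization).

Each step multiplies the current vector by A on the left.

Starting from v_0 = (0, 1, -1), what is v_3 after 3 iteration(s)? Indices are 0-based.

v_0 = (0, 1, -1).
v_1 = A·v_0 = (0, 3, 2).
v_2 = A·v_1 = (0, 4, 6).
v_3 = A·v_2 = (0, 2, 8).

v_3 = (0, 2, 8)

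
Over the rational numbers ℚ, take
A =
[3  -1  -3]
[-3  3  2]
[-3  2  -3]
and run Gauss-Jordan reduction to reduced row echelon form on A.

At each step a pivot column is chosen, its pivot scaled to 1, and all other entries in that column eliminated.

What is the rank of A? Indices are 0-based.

rank = 3

pivot(0,0)=3: scale R0 → (1, -1/3, -1)
  clear (1,0): R1 −= (-3)R0 → (0, 2, -1)
  clear (2,0): R2 −= (-3)R0 → (0, 1, -6)
pivot(1,1)=2: scale R1 → (0, 1, -1/2)
  clear (0,1): R0 −= (-1/3)R1 → (1, 0, -7/6)
  clear (2,1): R2 −= (1)R1 → (0, 0, -11/2)
pivot(2,2)=-11/2: scale R2 → (0, 0, 1)
  clear (0,2): R0 −= (-7/6)R2 → (1, 0, 0)
  clear (1,2): R1 −= (-1/2)R2 → (0, 1, 0)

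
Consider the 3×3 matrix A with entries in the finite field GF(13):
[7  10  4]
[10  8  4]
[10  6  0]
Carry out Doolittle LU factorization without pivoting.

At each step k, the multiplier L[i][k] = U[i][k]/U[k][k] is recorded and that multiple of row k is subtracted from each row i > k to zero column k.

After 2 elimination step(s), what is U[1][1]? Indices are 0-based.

Step 1: pivot at (0,0) is 7.
  row1 ← row1 − (7)·row0  ⇒  L[1][0]=7, U row1=(0, 3, 2)
  row2 ← row2 − (7)·row0  ⇒  L[2][0]=7, U row2=(0, 1, 11)
Step 2: pivot at (1,1) is 3.
  row2 ← row2 − (9)·row1  ⇒  L[2][1]=9, U row2=(0, 0, 6)

U[1][1] = 3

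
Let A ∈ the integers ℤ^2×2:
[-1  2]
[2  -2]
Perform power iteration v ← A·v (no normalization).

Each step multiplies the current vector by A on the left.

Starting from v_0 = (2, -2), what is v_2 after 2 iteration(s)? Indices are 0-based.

v_2 = (22, -28)

v_0 = (2, -2).
v_1 = A·v_0 = (-6, 8).
v_2 = A·v_1 = (22, -28).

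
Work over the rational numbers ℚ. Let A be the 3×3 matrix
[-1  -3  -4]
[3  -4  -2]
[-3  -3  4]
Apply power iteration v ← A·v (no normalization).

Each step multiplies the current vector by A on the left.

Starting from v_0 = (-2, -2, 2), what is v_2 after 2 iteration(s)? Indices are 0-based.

v_2 = (-74, -32, 86)

v_0 = (-2, -2, 2).
v_1 = A·v_0 = (0, -2, 20).
v_2 = A·v_1 = (-74, -32, 86).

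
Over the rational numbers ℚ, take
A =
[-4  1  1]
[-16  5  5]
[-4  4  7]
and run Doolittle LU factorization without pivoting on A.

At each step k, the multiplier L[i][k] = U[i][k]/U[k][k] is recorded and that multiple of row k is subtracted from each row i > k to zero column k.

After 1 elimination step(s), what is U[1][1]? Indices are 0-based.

[col 0] pivot -4
  R1 -= 4*R0 → (0, 1, 1)  (L[1][0] := 4)
  R2 -= 1*R0 → (0, 3, 6)  (L[2][0] := 1)

U[1][1] = 1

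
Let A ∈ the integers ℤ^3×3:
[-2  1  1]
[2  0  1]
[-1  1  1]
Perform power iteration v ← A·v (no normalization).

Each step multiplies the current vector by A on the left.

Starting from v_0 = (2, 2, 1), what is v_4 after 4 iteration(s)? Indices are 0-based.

v_0 = (2, 2, 1).
v_1 = A·v_0 = (-1, 5, 1).
v_2 = A·v_1 = (8, -1, 7).
v_3 = A·v_2 = (-10, 23, -2).
v_4 = A·v_3 = (41, -22, 31).

v_4 = (41, -22, 31)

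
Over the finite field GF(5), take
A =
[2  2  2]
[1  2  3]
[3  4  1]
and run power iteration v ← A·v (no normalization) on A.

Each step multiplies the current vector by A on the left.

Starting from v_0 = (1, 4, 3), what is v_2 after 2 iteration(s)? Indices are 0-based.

v_2 = (2, 3, 2)

v_0 = (1, 4, 3).
v_1 = A·v_0 = (1, 3, 2).
v_2 = A·v_1 = (2, 3, 2).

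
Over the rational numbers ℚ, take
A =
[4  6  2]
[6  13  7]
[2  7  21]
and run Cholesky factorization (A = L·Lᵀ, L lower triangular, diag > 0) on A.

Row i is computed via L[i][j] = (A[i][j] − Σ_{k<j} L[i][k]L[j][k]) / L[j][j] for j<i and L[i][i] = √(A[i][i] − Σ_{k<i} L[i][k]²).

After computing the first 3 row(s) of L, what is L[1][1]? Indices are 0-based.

Step 1: L[0][0] = √(4) = 2.
  L[1][0] = (6) / L[0][0] = 3.
Step 2: L[1][1] = √(4) = 2.
  L[2][0] = (2) / L[0][0] = 1.
  L[2][1] = (4) / L[1][1] = 2.
Step 3: L[2][2] = √(16) = 4.

L[1][1] = 2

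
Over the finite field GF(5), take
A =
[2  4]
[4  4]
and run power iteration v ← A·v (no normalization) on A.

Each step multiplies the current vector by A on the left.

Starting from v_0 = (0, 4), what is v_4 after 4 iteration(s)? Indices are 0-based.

v_4 = (2, 0)

v_0 = (0, 4).
v_1 = A·v_0 = (1, 1).
v_2 = A·v_1 = (1, 3).
v_3 = A·v_2 = (4, 1).
v_4 = A·v_3 = (2, 0).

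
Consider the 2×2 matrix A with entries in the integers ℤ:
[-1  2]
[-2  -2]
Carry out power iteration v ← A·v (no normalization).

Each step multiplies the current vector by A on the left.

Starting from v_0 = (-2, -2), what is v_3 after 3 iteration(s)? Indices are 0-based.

v_3 = (-42, -12)

v_0 = (-2, -2).
v_1 = A·v_0 = (-2, 8).
v_2 = A·v_1 = (18, -12).
v_3 = A·v_2 = (-42, -12).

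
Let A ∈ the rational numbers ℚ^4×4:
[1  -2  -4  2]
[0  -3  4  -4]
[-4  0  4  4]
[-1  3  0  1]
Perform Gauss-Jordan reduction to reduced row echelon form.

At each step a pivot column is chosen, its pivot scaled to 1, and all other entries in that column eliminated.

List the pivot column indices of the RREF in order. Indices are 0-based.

pivot(0,0)=1: scale R0 → (1, -2, -4, 2)
  clear (2,0): R2 −= (-4)R0 → (0, -8, -12, 12)
  clear (3,0): R3 −= (-1)R0 → (0, 1, -4, 3)
pivot(1,1)=-3: scale R1 → (0, 1, -4/3, 4/3)
  clear (0,1): R0 −= (-2)R1 → (1, 0, -20/3, 14/3)
  clear (2,1): R2 −= (-8)R1 → (0, 0, -68/3, 68/3)
  clear (3,1): R3 −= (1)R1 → (0, 0, -8/3, 5/3)
pivot(2,2)=-68/3: scale R2 → (0, 0, 1, -1)
  clear (0,2): R0 −= (-20/3)R2 → (1, 0, 0, -2)
  clear (1,2): R1 −= (-4/3)R2 → (0, 1, 0, 0)
  clear (3,2): R3 −= (-8/3)R2 → (0, 0, 0, -1)
pivot(3,3)=-1: scale R3 → (0, 0, 0, 1)
  clear (0,3): R0 −= (-2)R3 → (1, 0, 0, 0)
  clear (2,3): R2 −= (-1)R3 → (0, 0, 1, 0)

pivot columns: 0, 1, 2, 3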